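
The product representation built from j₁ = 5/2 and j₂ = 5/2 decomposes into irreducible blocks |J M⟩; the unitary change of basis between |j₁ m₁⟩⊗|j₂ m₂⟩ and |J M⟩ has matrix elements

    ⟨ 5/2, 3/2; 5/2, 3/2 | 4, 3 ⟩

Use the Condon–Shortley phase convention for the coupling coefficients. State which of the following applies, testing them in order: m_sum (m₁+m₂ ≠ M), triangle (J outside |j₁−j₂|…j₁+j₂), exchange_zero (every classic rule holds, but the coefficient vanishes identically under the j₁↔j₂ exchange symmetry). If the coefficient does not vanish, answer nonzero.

m-sum: m₁+m₂ = 3/2+3/2 = 3, M = 3  ✓
triangle: |j₁−j₂| = 0 ≤ J = 4 ≤ j₁+j₂ = 5  ✓
exchange: j₁=j₂ and m₁=m₂, and (−1)^(j₁+j₂−J) = (−1)^1 = −1 forces ⟨j₁m₁;j₂m₂|JM⟩ = −⟨j₂m₂;j₁m₁|JM⟩ = −⟨j₁m₁;j₂m₂|JM⟩ ⇒ the coefficient vanishes identically
Racah sum check: Σ_k collapses to 0 ⇒ CG = 0

exchange_zero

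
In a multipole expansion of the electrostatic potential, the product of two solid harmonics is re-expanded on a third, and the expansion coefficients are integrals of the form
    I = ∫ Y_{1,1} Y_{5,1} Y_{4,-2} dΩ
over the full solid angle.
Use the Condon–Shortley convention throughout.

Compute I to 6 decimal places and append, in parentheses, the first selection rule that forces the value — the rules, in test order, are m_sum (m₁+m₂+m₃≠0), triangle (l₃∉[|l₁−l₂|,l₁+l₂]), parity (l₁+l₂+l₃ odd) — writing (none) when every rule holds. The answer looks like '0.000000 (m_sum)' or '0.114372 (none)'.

-0.120286 (none)

Rules hold: Σm=0, L=10 even, 4≤4≤6.
N = 3·11·9 = 297
Δ = 2!·0!·8!/11! = 1/495
Racah Σ t=1..1: t=1:−1/576 = -1/576
⇒ 3j(1 5 4; 0 0 0)² = 5/99, sgn -1
Racah Σ t=0..0: t=0:+1/2880 = 1/2880
⇒ 3j(1 5 4; 1 1 -2)² = 2/165, sgn +1
4πI² = N·(3j₀)²·(3jₘ)² = 2/11
I = -1·√(0.181818/4π) = -0.12028562
No selection rule forces the value: the integral is nonzero (none).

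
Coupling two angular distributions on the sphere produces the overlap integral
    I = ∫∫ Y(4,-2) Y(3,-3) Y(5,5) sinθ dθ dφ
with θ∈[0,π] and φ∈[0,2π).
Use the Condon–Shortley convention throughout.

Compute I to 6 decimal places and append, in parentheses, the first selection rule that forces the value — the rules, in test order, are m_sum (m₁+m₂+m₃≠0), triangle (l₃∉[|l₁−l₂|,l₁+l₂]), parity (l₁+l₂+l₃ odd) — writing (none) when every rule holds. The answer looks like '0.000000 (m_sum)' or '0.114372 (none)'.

Rules hold: Σm=0, L=12 even, 1≤5≤7.
N = 9·7·11 = 693
Δ = 2!·6!·4!/13! = 1/180180
Racah Σ t=0..2: t=0:+1/576 t=1:−1/144 t=2:+1/576 = -1/288
⇒ 3j(4 3 5; 0 0 0)² = 20/1001, sgn +1
Racah Σ t=0..0: t=0:+1/34560 = 1/34560
⇒ 3j(4 3 5; -2 -3 5)² = 5/286, sgn +1
4πI² = N·(3j₀)²·(3jₘ)² = 450/1859
I = +1·√(0.242066/4π) = 0.13879110
No selection rule forces the value: the integral is nonzero (none).

0.138791 (none)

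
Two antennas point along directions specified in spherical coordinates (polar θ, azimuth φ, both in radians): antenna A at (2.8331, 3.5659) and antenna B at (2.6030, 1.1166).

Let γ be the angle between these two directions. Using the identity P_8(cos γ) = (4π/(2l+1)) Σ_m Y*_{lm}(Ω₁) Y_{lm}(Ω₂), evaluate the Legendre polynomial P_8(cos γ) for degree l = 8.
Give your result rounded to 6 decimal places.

Addition theorem: P_8(cos γ) = (4π/17) Σ_m Y*_{lm}(Ω₁) Y_{lm}(Ω₂), m = −8…8:
  m=-8: (-0.000036, -0.000009) × (-0.002177, -0.001167) = (0.000000, 0.000000)  (running Σ = (0.000000, 0.000000))
  m=-7: (-0.000460, 0.000080) × (-0.000624, 0.016520) = (-0.000001, -0.000008)  (running Σ = (-0.000001, -0.000008))
  m=-6: (-0.003080, 0.002088) × (0.063028, -0.027876) = (-0.000136, 0.000217)  (running Σ = (-0.000137, 0.000210))
  m=-5: (-0.011108, 0.018087) × (-0.152635, -0.128611) = (0.004022, -0.001332)  (running Σ = (0.003885, -0.001122))
  m=-4: (-0.011225, 0.088312) × (-0.097721, 0.389212) = (-0.033275, -0.012999)  (running Σ = (-0.029390, -0.014121))
  m=-3: (0.078878, 0.256926) × (0.496844, -0.104968) = (0.066159, 0.119372)  (running Σ = (0.036769, 0.105251))
  m=-2: (0.355636, 0.403703) × (-0.150710, -0.193227) = (0.024408, -0.129561)  (running Σ = (0.061177, -0.024310))
  m=-1: (0.497764, 0.224864) × (0.130313, -0.266903) = (0.124882, -0.103552)  (running Σ = (0.186059, -0.127862))
  m=0: (-0.126487, -0.000000) × (-0.358788, 0.000000) = (0.045382, 0.000000)  (running Σ = (0.231441, -0.127862))
  m=1: (-0.497764, 0.224864) × (-0.130313, -0.266903) = (0.124882, 0.103552)  (running Σ = (0.356323, -0.024310))
  m=2: (0.355636, -0.403703) × (-0.150710, 0.193227) = (0.024408, 0.129561)  (running Σ = (0.380732, 0.105251))
  m=3: (-0.078878, 0.256926) × (-0.496844, -0.104968) = (0.066159, -0.119372)  (running Σ = (0.446891, -0.014121))
  m=4: (-0.011225, -0.088312) × (-0.097721, -0.389212) = (-0.033275, 0.012999)  (running Σ = (0.413616, -0.001122))
  m=5: (0.011108, 0.018087) × (0.152635, -0.128611) = (0.004022, 0.001332)  (running Σ = (0.417638, 0.000210))
  m=6: (-0.003080, -0.002088) × (0.063028, 0.027876) = (-0.000136, -0.000217)  (running Σ = (0.417502, -0.000008))
  m=7: (0.000460, 0.000080) × (0.000624, 0.016520) = (-0.000001, 0.000008)  (running Σ = (0.417501, 0.000000))
  m=8: (-0.000036, 0.000009) × (-0.002177, 0.001167) = (0.000000, -0.000000)  (running Σ = (0.417501, -0.000000))
Σ over m = (0.417501, -0.000000); ×(4π/17) → (0.308616, -0.000000). Real part: 0.308616

0.308616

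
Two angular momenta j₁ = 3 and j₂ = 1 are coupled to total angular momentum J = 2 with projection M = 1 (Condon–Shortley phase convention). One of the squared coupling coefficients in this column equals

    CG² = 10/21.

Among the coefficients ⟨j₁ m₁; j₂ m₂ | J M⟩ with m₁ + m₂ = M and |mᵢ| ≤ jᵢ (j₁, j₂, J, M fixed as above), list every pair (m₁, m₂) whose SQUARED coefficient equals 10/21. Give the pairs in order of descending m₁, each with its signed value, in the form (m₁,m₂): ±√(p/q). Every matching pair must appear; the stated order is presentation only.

Admissible pairs with m₁+m₂ = M = 1: (0,1), (1,0), (2,-1)
  (m₁,m₂)=(2,-1): CG² = 10/21, CG = +√(10/21)   ← matches the target
  (m₁,m₂)=(1,0): CG² = 8/21, CG = −√(8/21)
  (m₁,m₂)=(0,1): CG² = 1/7, CG = +√(1/7)
Pairs with CG² = 10/21: (2,-1): +√(10/21)

(2,-1): +√(10/21)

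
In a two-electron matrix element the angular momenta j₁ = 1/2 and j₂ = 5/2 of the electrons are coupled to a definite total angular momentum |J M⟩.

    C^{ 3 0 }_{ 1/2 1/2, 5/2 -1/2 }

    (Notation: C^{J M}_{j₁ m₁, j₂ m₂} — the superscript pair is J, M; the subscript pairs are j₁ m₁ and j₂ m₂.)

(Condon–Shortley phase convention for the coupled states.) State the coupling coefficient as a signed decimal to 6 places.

+√(1/2) ≈ +0.707107

j₁+j₂−J=0  J+j₁−j₂=1  J−j₁+j₂=5  j₁+j₂+J+1=7
(j₁±m₁, j₂±m₂, J±M) = (1,0,2,3,3,3)
P² = 72
sum k=0..0:
  [0] +1/12 = 1/12
S = 1/12
C² = P²·S² = 1/2 ; C = +0.707107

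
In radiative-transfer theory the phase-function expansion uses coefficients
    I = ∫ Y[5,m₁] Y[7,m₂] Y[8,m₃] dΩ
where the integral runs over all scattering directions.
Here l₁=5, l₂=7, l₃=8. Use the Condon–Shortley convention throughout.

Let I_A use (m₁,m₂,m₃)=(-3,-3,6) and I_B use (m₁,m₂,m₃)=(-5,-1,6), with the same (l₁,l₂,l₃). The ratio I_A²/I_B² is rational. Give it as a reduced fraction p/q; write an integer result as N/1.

l's match ⇒ only the (l;m) 3-j factors differ between A and B.
A: triangle coeff Δ(5,7,8) = 1/814773960; Σ_t [2,4]: t=2:+1/232243200 t=3:−1/261273600 t=4:+1/4180377600 = 1/1393459200; (3j)²=1/1292 [(5 7 8; -3 -3 6)], sign=+1
B: triangle coeff Δ(5,7,8) = 1/814773960; Σ_t [4,4]: t=4:+1/1393459200 = 1/1393459200; (3j)²=15/1292 [(5 7 8; -5 -1 6)], sign=+1
I_A²/I_B² = (1/1292)/(15/1292) = 1/15

1/15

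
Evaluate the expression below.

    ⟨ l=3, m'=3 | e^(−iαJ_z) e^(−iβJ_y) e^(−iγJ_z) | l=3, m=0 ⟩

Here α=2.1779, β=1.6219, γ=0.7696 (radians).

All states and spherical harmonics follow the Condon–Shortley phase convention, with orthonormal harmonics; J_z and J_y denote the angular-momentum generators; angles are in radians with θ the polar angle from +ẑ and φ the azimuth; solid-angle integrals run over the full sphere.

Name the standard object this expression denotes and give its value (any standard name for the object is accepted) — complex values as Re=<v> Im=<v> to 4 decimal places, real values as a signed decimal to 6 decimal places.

This is a Wigner D-matrix element — the rotation-matrix element ⟨l m'| R(α,β,γ) |l m⟩ in the angular-momentum basis.
D^3_{3,0}(2.1779,1.6219,0.7696) = e^{-i·3·2.1779}·d^3_{3,0}(1.6219)·e^{-i·0·0.7696}. Compute d first:
With c≡cos(β/2)=0.688810 and s≡sin(β/2)=0.724942, N=[720·1·6·6]^{1/2}=160.996894
k∈{0} keeps every argument non-negative
  k=0: (−1)^3·160.9969/(36)·0.6888^3·0.7249^3 = -0.556830
d^3_{3,0}(1.6219) = -0.556830
D = (+0.968785-0.247903i)·(-0.556830)·(+1.000000+0.000000i) = -0.539449+0.138040i

Wigner D-matrix element, Re=-0.5394 Im=0.1380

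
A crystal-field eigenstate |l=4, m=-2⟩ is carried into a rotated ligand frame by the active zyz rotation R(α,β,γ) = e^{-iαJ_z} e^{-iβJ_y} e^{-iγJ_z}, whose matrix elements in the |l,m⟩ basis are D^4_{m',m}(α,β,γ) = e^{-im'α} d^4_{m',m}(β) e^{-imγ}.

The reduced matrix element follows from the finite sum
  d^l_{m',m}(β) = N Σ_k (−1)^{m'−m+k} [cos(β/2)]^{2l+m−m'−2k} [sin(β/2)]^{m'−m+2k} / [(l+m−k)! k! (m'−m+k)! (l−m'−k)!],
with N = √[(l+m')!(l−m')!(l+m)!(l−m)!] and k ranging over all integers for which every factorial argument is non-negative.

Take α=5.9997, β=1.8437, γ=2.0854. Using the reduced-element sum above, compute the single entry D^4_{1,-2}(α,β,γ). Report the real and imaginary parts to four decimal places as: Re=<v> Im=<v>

Re=-0.1031 Im=-0.3907

D^4_{1,-2}(5.9997,1.8437,2.0854) = e^{-i·1·5.9997}·d^4_{1,-2}(1.8437)·e^{-i·-2·2.0854}. Compute d first:
c=cos(1.843700/2)=0.604347, s=sin(1.843700/2)=0.796721; N=√[120·6·2·720]=1018.233765
Admissible k: 0..2 (factorial args all ≥0)
  k=0: (−1)^3·1018.2338/(72)·0.6043^5·0.7967^3 = -0.576589
  k=1: (−1)^4·1018.2338/(48)·0.6043^3·0.7967^5 = +1.503133
  k=2: (−1)^5·1018.2338/(240)·0.6043^1·0.7967^7 = -0.522476
d^4_{1,-2}(1.8437) = -0.576589 +1.503133 -0.522476 = +0.404067
D = (+0.960086+0.279704i)·(+0.404067)·(-0.515498-0.856891i) = -0.103137-0.390682i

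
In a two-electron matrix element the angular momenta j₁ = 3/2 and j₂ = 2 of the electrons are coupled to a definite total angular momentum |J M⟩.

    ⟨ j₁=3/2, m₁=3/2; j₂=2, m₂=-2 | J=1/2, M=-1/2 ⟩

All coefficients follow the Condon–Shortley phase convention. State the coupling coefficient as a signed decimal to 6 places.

√[2·3!0!1!/5! · 3!0!0!4!0!1!] = √(72/5)
  +(−1)^0/∏(0,3,0,0,0,1)! = 1/6  (running 1/6)
⟨..|..⟩ = √(72/5)·(1/6) = +0.632456

+0.632456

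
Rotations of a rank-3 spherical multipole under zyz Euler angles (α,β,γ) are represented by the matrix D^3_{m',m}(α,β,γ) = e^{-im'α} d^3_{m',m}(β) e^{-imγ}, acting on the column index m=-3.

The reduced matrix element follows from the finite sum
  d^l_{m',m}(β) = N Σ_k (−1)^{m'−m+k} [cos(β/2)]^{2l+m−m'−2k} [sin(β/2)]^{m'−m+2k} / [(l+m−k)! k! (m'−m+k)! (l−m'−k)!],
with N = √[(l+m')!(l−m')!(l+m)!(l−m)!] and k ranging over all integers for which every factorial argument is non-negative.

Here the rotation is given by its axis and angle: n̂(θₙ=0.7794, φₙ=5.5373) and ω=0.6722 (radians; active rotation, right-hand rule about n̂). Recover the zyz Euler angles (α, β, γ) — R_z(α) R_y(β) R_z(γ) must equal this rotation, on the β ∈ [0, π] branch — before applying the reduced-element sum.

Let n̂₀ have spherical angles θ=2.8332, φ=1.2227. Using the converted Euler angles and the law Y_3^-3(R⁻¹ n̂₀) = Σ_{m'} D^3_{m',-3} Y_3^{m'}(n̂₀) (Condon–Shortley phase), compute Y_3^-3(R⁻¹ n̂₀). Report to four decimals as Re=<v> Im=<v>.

Axis–angle → zyz. n̂ = (sinθₙcosφₙ, sinθₙsinφₙ, cosθₙ) = (+0.516236, -0.476972, +0.711335), ω = 0.6722.
R = I cosω + sinω [n̂]ₓ + (1−cosω) n̂n̂ᵀ gives
  R = [+0.840430, -0.496521, -0.217128; +0.389388, +0.831946, -0.395276; +0.376901, +0.247654, +0.892532]
β = atan2(√(R₁₃²+R₂₃²), R₃₃) = 0.467868; α = atan2(R₂₃, R₁₃) mod 2π = 4.210078; γ = atan2(R₃₂, −R₃₁) mod 2π = 2.560256
Need the full column D^3_{m',-3} for m'=−3..3 at α=4.2101, β=0.4679, γ=2.5603.
cos(β/2)=0.972762, sin(β/2)=0.231806
d^3_{-3,-3}: single k=0 term ⇒ +0.847304;  D = +0.092468+0.842244i
d^3_{-2,-3}: single k=0 term ⇒ -0.494577;  D = +0.456880+0.189386i
d^3_{-1,-3}: single k=0 term ⇒ +0.186347;  D = +0.145421-0.116524i
d^3_{0,-3}: single k=0 term ⇒ -0.051276;  D = -0.008837-0.050508i
d^3_{1,-3}: single k=0 term ⇒ +0.010582;  D = -0.010014-0.003420i
d^3_{2,-3}: single k=0 term ⇒ -0.001595;  D = -0.001178+0.001075i
d^3_{3,-3}: single k=0 term ⇒ +0.000155;  D = +0.000036+0.000151i
Y_3^{m'}(θ=2.8332,φ=1.2227) and Σ D·Y over m':
  (+0.0925+0.8422i)·(-0.0101+0.0059i)  (+0.4569+0.1894i)·(+0.0688+0.0575i)  (+0.1454-0.1165i)·(+0.1184-0.3264i)  (-0.0088-0.0505i)·(-0.5473+0.0000i)  (-0.0100-0.0034i)·(-0.1184-0.3264i)  (-0.0012+0.0011i)·(+0.0688-0.0575i)  (+0.0000+0.0002i)·(+0.0101+0.0059i)
Y_3^-3(R⁻¹ n̂) = -0.001237+0.001570i

Re=-0.0012 Im=0.0016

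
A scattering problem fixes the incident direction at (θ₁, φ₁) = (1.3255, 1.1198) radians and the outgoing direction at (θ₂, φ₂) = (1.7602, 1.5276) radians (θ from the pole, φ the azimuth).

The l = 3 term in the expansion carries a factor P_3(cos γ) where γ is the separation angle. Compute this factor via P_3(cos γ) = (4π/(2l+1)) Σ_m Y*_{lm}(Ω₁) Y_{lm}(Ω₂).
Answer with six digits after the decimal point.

Addition theorem: P_3(cos γ) = (4π/7) Σ_m Y*_{lm}(Ω₁) Y_{lm}(Ω₂), m = −3…3:
  m=-3: (-0.371867-0.082301i) × (-0.051075+0.391924i) = +0.051249-0.141540i  (running Σ = +0.051249-0.141540i)
  m=-2: (-0.144810+0.183232i) × (+0.184900+0.016014i) = -0.029710+0.031561i  (running Σ = +0.021539-0.109979i)
  m=-1: (-0.096353-0.198960i) × (-0.011277+0.260903i) = +0.052996-0.022895i  (running Σ = +0.074535-0.132875i)
  m=0: (-0.245149-0.000000i) × (+0.198325+0.000000i) = -0.048619-0.000000i  (running Σ = +0.025916-0.132875i)
  m=1: (+0.096353-0.198960i) × (+0.011277+0.260903i) = +0.052996+0.022895i  (running Σ = +0.078912-0.109979i)
  m=2: (-0.144810-0.183232i) × (+0.184900-0.016014i) = -0.029710-0.031561i  (running Σ = +0.049202-0.141540i)
  m=3: (+0.371867-0.082301i) × (+0.051075+0.391924i) = +0.051249+0.141540i  (running Σ = +0.100451+0.000000i)
Accumulated sum +0.100451+0.000000i; after 4π/(2l+1) scaling, +0.180330+0.000000i ⇒ P_3 = 0.180330

0.180330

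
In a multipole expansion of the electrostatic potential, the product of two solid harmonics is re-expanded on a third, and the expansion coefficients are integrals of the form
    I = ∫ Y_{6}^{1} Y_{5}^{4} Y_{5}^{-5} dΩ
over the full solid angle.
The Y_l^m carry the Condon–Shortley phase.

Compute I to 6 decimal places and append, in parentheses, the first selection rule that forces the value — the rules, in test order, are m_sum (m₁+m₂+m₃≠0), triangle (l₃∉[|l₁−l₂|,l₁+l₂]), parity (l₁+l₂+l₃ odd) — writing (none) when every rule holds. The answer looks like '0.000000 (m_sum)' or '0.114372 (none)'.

m-sum 0 ✓  L=16 even ✓  1≤5≤11 ✓
Π(2lᵢ+1) = 13×11×11 = 1573
triangle coeff Δ(6,5,5) = 1/28588560
Σ_t [1,5]: t=1:−1/345600 t=2:+1/13824 t=3:−1/5184 t=4:+1/13824 t=5:−1/345600 = -7/129600
(3j)²=80/7293 [(6 5 5; 0 0 0)], sign=+1
Σ_t [5,5]: t=5:−1/2073600 = -1/2073600
(3j)²=63/9724 [(6 5 5; 1 4 -5)], sign=-1
⇒ 4πI² = 420/3757
I = (-1)√(420/3757/(4π)) = -0.09431898
No selection rule forces the value: the integral is nonzero (none).

-0.094319 (none)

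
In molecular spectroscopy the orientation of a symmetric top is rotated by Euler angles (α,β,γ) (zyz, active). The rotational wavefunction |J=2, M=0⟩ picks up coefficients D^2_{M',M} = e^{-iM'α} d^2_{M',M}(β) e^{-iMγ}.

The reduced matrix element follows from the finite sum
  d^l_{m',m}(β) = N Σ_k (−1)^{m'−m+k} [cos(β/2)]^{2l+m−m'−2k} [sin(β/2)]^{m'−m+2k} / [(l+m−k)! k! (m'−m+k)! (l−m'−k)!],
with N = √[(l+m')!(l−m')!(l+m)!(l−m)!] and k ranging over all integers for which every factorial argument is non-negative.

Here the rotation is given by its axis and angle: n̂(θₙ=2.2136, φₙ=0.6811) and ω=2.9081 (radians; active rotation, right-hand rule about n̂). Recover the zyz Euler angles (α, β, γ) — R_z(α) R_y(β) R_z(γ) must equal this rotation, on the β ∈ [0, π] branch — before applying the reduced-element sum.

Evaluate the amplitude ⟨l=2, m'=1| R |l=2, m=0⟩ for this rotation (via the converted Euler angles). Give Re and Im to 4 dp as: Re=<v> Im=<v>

Re=-0.2000 Im=0.2392

Axis–angle → zyz. n̂ = (sinθₙcosφₙ, sinθₙsinφₙ, cosθₙ) = (+0.621829, +0.503982, -0.599442), ω = 2.9081.
R = I cosω + sinω [n̂]ₓ + (1−cosω) n̂n̂ᵀ gives
  R = [-0.210013, +0.756974, -0.618777; +0.479580, -0.471761, -0.739895; -0.851996, -0.452141, -0.263954]
β = atan2(√(R₁₃²+R₂₃²), R₃₃) = 1.837915; α = atan2(R₂₃, R₁₃) mod 2π = 4.015900; γ = atan2(R₃₂, −R₃₁) mod 2π = 5.795293
D^2_{1,0}(4.0159,1.8379,5.7953) = e^{-i·1·4.0159}·d^2_{1,0}(1.8379)·e^{-i·0·5.7953}. Compute d first:
c=cos(1.837915/2)=0.606649, s=sin(1.837915/2)=0.794970; N=√[6·1·2·2]=4.898979
k: max(0,(0)−(1))=0 … min(2+(0),2−(1))=1
  k=0: (−1)^1·4.8990/(2)·0.6066^3·0.7950^1 = -0.434749
  k=1: (−1)^2·4.8990/(2)·0.6066^1·0.7950^3 = +0.746560
d^2_{1,0}(1.8379) = -0.434749 +0.746560 = +0.311811
Phases: e^{-i·(1)·4.0159}=-0.641528+0.767099i, e^{-i·(0)·5.7953}=+1.000000+0.000000i ⇒ D=-0.200036+0.239190i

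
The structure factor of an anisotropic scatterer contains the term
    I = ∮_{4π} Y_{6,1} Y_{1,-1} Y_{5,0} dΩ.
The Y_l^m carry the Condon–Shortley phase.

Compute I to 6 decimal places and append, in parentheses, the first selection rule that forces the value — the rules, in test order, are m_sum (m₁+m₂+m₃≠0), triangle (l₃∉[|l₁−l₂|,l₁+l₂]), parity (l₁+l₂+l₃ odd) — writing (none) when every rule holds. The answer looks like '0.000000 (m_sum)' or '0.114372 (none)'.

Checks pass: Σm=0; 12 even; l₃=5∈[5,7].
(2·6+1)(2·1+1)(2·5+1) = 429
Δ: 2! 10! 0! / 13! → 1/858
sum: t=1:−1/14400 = -1/14400
3j²(6 1 5; 0 0 0) = Δ·Π!·Σ² = 6/143  (sign +1)
sum: t=0:+1/28800 = 1/28800
3j²(6 1 5; 1 -1 0) = Δ·Π!·Σ² = 7/286  (sign -1)
combine: 4πI² = 429·6/143·7/286 = 63/143
take √, sign -1: I = -0.18723944
No selection rule forces the value: the integral is nonzero (none).

-0.187239 (none)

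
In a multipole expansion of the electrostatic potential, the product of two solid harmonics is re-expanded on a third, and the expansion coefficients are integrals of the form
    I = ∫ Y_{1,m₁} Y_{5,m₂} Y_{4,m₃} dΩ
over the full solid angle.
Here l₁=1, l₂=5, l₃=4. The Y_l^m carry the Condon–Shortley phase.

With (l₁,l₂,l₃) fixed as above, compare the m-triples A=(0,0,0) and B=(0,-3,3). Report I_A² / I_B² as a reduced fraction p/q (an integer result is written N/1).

Shared (l₁,l₂,l₃)=(1,5,4): N and (l;000)² cancel in I_A²/I_B².
A: Δ = 2!·0!·8!/11! = 1/495; Racah Σ t=1..1: t=1:−1/576 = -1/576; ⇒ 3j(1 5 4; 0 0 0)² = 5/99, sgn -1
B: Δ = 2!·0!·8!/11! = 1/495; Racah Σ t=1..1: t=1:−1/5040 = -1/5040; ⇒ 3j(1 5 4; 0 -3 3)² = 16/495, sgn +1
I_A²/I_B² = (5/99)/(16/495) = 25/16

25/16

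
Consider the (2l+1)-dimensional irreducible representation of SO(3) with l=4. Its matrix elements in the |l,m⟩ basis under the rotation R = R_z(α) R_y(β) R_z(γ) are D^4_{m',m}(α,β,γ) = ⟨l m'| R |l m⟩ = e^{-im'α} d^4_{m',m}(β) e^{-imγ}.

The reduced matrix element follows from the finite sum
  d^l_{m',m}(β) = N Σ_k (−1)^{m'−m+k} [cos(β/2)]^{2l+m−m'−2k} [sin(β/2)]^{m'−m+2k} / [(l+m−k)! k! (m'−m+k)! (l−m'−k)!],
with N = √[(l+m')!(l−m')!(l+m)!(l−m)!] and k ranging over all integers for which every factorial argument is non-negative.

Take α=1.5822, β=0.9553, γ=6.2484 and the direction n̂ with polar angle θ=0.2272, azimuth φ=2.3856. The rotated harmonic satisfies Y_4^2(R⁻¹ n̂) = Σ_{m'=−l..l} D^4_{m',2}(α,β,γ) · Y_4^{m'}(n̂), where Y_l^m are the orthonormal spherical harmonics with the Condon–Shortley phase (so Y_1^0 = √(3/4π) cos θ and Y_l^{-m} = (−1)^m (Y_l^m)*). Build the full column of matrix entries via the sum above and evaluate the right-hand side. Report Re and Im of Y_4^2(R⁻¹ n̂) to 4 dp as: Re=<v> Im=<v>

Re=0.3794 Im=-0.1526

Need the full column D^4_{m',2} for m'=−4..4 at α=1.5822, β=0.9553, γ=6.2484.
cos(β/2)=0.888078, sin(β/2)=0.459693
d^4_{-4,2}: single k=6 term ⇒ +0.039381;  D = +0.039120+0.004526i
d^4_{-3,2}: k∈[5..6] ⇒ +0.161391 -0.014414 = +0.146977;  D = +0.015226-0.146186i
d^4_{-2,2}: k∈[4..6] ⇒ +0.416647 -0.089309 +0.001994 = +0.329333;  D = -0.327928-0.030380i
d^4_{-1,2}: k∈[3..5] ⇒ +0.758883 -0.305001 +0.016344 = +0.470226;  D = -0.038035+0.468686i
d^4_{0,2}: k∈[2..4] ⇒ +0.983476 -0.702695 +0.070605 = +0.351385;  D = +0.350535+0.024426i
d^4_{1,2}: k∈[1..3] ⇒ +0.849691 -1.138324 +0.203334 = -0.085299;  D = -0.004959+0.085155i
d^4_{2,2}: k∈[0..2] ⇒ +0.386908 -1.244009 +0.416647 = -0.440454;  D = +0.439973+0.020590i
d^4_{3,2}: k∈[0..1] ⇒ -0.749357 +0.602345 = -0.147013;  D = +0.005197-0.146921i
d^4_{4,2}: single k=0 term ⇒ +0.548556;  D = +0.548399+0.013140i
Y_4^{m'}(θ=0.2272,φ=2.3856) and Σ D·Y over m':
  (+0.0391+0.0045i)·(-0.0011+0.0001i)  (+0.0152-0.1462i)·(+0.0089-0.0107i)  (-0.3279-0.0304i)·(+0.0056+0.0956i)  (-0.0380+0.4687i)·(-0.2753-0.2596i)  (+0.3505+0.0244i)·(+0.6411+0.0000i)  (-0.0050+0.0852i)·(+0.2753-0.2596i)  (+0.4400+0.0206i)·(+0.0056-0.0956i)  (+0.0052-0.1469i)·(-0.0089-0.0107i)  (+0.5484+0.0131i)·(-0.0011-0.0001i)
Y_4^2(R⁻¹ n̂) = +0.379422-0.152579i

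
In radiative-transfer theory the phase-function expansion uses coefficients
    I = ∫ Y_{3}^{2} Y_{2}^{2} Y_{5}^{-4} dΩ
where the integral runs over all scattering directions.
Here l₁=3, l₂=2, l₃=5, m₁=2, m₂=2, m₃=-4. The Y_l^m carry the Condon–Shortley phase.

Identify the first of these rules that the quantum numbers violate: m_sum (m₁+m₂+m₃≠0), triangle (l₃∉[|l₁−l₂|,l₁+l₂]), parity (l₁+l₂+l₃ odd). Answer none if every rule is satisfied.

none

Σmᵢ = 0  ✓
l₃∈[|l₁−l₂|,l₁+l₂]=[1,5], have l₃=5  ✓
Σlᵢ = 10 ⇒ even  ✓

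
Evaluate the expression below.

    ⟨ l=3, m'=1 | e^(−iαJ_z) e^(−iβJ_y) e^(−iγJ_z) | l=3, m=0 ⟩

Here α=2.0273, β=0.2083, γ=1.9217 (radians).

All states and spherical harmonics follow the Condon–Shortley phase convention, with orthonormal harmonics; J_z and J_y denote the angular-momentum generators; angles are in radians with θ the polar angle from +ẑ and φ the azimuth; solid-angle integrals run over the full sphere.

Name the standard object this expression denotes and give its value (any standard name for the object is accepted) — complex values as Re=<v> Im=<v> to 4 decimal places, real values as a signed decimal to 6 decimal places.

This is a Wigner D-matrix element — the rotation-matrix element ⟨l m'| R(α,β,γ) |l m⟩ in the angular-momentum basis.
First d^3_{1,0}(β=0.2083), then the phase factors e^{-i(1)α} and e^{-i(0)γ}:
With c≡cos(β/2)=0.994581 and s≡sin(β/2)=0.103962, N=[24·2·6·6]^{1/2}=41.569219
k∈{0,1,2} keeps every argument non-negative
  k=0: (−1)^1·41.5692/(12)·0.9946^5·0.1040^1 = -0.350482
  k=1: (−1)^2·41.5692/(4)·0.9946^3·0.1040^3 = +0.011488
  k=2: (−1)^3·41.5692/(12)·0.9946^1·0.1040^5 = -0.000042
d^3_{1,0}(0.2083) = -0.350482 +0.011488 -0.000042 = -0.339036
D = (-0.440813-0.897599i)·(-0.339036)·(+1.000000+0.000000i) = +0.149451+0.304318i

Wigner D-matrix element, Re=0.1495 Im=0.3043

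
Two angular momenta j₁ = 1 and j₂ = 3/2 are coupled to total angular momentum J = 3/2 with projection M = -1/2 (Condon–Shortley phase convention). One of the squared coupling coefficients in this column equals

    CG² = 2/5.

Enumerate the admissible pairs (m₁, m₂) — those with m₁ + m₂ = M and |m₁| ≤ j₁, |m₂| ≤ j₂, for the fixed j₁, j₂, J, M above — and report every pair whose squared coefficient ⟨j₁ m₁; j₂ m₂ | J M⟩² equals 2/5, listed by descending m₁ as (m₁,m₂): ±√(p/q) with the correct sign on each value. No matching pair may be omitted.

(1,-3/2): +√(2/5)

Admissible pairs with m₁+m₂ = M = -1/2: (-1,1/2), (0,-1/2), (1,-3/2)
  (m₁,m₂)=(1,-3/2): CG² = 2/5, CG = +√(2/5)   ← matches the target
  (m₁,m₂)=(0,-1/2): CG² = 1/15, CG = +√(1/15)
  (m₁,m₂)=(-1,1/2): CG² = 8/15, CG = −√(8/15)
Pairs with CG² = 2/5: (1,-3/2): +√(2/5)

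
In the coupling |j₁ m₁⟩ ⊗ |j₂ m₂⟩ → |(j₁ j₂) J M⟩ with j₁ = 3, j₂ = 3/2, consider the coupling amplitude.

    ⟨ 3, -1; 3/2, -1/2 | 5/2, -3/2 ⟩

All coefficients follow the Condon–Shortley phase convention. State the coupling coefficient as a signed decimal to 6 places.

triangle: 2!·4!·1!/8! = 48/40320
(j±m)!: 2!·4!·1!·2!·1!·4! = 2304
prefactor² = (2J+1)·Δ·N² = 576/35
  k=0: +1/(0!·2!·4!·1!·0!·0!) = 1/48
  k=1: −1/(1!·1!·3!·0!·1!·1!) = -1/6
Σ = -7/48  ⇒  CG² = 576/35·(-7/48)² = 7/20
CG = −√(7/20) = -0.591608

−√(7/20) ≈ -0.591608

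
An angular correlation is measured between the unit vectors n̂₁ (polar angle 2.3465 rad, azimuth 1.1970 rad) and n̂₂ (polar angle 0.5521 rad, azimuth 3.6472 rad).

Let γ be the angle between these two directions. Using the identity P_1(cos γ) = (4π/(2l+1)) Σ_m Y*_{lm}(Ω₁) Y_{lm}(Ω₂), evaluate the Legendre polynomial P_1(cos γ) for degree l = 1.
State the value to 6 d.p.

-0.884636

Expand P_1 via completeness: Σ_{m} conj(Y_{1,m}) at Ω₁ times Y_{1,m} at Ω₂ —
  m=-1: (+0.090068+0.229626i) × (-0.158531+0.087764i) = -0.034431-0.028498i  (running Σ = -0.034431-0.028498i)
  m=0: (-0.342129-0.000000i) × (+0.416008+0.000000i) = -0.142328-0.000000i  (running Σ = -0.176760-0.028498i)
  m=1: (-0.090068+0.229626i) × (+0.158531+0.087764i) = -0.034431+0.028498i  (running Σ = -0.211191+0.000000i)
Total Σ_m = -0.211191+0.000000i. Multiply by 4.188790: -0.884636+0.000000i. P_1(cos γ) = -0.884636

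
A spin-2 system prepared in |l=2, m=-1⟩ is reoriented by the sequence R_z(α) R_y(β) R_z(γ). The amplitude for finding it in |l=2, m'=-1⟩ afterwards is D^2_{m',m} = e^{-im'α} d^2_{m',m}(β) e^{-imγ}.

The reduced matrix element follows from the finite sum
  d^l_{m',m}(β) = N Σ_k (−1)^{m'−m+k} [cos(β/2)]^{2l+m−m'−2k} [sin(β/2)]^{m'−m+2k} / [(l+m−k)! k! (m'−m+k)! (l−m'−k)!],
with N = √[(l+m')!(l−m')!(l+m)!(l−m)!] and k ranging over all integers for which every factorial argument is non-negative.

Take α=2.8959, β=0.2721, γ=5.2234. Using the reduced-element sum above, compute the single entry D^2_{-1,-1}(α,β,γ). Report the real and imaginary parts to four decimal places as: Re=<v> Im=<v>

Split into d^2_{-1,-1}(β=0.2721) × two z-phases.
Half-angle: c=0.990759, s=0.135631. N=√(1·6·1·6)=6.000000
k∈{0,1} keeps every argument non-negative
  k=0: (−1)^0·6.0000/(6)·0.9908^4·0.1356^0 = +0.963547
  k=1: (−1)^1·6.0000/(2)·0.9908^2·0.1356^2 = -0.054172
d^2_{-1,-1}(0.2721) = +0.963547 -0.054172 = +0.909375
D = (-0.969969+0.243228i)·(+0.909375)·(+0.489059-0.872251i) = -0.238453+0.877555i

Re=-0.2385 Im=0.8776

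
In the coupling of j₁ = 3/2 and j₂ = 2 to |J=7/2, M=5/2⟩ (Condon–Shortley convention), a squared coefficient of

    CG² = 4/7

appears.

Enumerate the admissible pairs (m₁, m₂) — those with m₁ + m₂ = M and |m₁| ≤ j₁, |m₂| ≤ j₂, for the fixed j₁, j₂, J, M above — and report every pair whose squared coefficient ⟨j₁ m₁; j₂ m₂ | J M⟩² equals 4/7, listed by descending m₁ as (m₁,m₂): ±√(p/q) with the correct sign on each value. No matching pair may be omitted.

Admissible pairs with m₁+m₂ = M = 5/2: (1/2,2), (3/2,1)
  (m₁,m₂)=(3/2,1): CG² = 4/7, CG = +√(4/7)   ← matches the target
  (m₁,m₂)=(1/2,2): CG² = 3/7, CG = +√(3/7)
Pairs with CG² = 4/7: (3/2,1): +√(4/7)

(3/2,1): +√(4/7)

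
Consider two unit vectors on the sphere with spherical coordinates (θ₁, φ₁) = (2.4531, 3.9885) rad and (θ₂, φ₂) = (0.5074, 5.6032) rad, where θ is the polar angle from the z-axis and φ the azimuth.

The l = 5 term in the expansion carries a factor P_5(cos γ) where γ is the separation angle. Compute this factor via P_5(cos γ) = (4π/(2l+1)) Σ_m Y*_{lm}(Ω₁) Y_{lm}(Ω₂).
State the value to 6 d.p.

0.346406

Expand P_5 via completeness: Σ_{m} conj(Y_{5,m}) at Ω₁ times Y_{5,m} at Ω₂ —
  [-5]  conj(Y_{5,-5})(Ω₁) = (0.022102, 0.042677) ; Y_{5,-5}(Ω₂) = (-0.012155, -0.003212) ; Δ = (-0.000132, -0.000590)
  [-4]  conj(Y_{5,-4})(Ω₁) = (0.179148, 0.044988) ; Y_{5,-4}(Ω₂) = (-0.065247, 0.029267) ; Δ = (-0.013006, 0.002308)
  [-3]  conj(Y_{5,-3})(Ω₁) = (0.319609, -0.219065) ; Y_{5,-3}(Ω₂) = (-0.105425, 0.207977) ; Δ = (0.011866, 0.089566)
  [-2]  conj(Y_{5,-2})(Ω₁) = (0.051144, -0.413647) ; Y_{5,-2}(Ω₂) = (0.094535, 0.441739) ; Δ = (0.187559, -0.016512)
  [-1]  conj(Y_{5,-1})(Ω₁) = (-0.016018, -0.018120) ; Y_{5,-1}(Ω₂) = (0.309758, 0.250482) ; Δ = (-0.000423, -0.009625)
  [+0]  conj(Y_{5,0})(Ω₁) = (0.391931, -0.000000) ; Y_{5,0}(Ω₂) = (-0.174780, 0.000000) ; Δ = (-0.068502, 0.000000)
  [+1]  conj(Y_{5,1})(Ω₁) = (0.016018, -0.018120) ; Y_{5,1}(Ω₂) = (-0.309758, 0.250482) ; Δ = (-0.000423, 0.009625)
  [+2]  conj(Y_{5,2})(Ω₁) = (0.051144, 0.413647) ; Y_{5,2}(Ω₂) = (0.094535, -0.441739) ; Δ = (0.187559, 0.016512)
  [+3]  conj(Y_{5,3})(Ω₁) = (-0.319609, -0.219065) ; Y_{5,3}(Ω₂) = (0.105425, 0.207977) ; Δ = (0.011866, -0.089566)
  [+4]  conj(Y_{5,4})(Ω₁) = (0.179148, -0.044988) ; Y_{5,4}(Ω₂) = (-0.065247, -0.029267) ; Δ = (-0.013006, -0.002308)
  [+5]  conj(Y_{5,5})(Ω₁) = (-0.022102, 0.042677) ; Y_{5,5}(Ω₂) = (0.012155, -0.003212) ; Δ = (-0.000132, 0.000590)
Accumulated sum (0.303227, -0.000000); after 4π/(2l+1) scaling, (0.346406, -0.000000) ⇒ P_5 = 0.346406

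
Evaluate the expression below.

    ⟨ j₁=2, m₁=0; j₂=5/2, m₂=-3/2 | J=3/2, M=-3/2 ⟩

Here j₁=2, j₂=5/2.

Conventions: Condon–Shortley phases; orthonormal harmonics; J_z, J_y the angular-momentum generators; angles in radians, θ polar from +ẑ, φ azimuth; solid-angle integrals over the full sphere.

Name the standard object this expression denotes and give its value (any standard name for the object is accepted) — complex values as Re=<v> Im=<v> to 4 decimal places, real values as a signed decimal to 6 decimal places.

This is a Clebsch–Gordan (vector-coupling) coefficient.
j₁+j₂−J=3  J+j₁−j₂=1  J−j₁+j₂=2  j₁+j₂+J+1=7
(j₁±m₁, j₂±m₂, J±M) = (2,2,1,4,0,3)
P² = 192/35
sum k=1..1:
  [1] −1/4 = -1/4
S = -1/4
C² = P²·S² = 12/35 ; C = -0.585540

Clebsch–Gordan coefficient, −√(12/35) ≈ -0.585540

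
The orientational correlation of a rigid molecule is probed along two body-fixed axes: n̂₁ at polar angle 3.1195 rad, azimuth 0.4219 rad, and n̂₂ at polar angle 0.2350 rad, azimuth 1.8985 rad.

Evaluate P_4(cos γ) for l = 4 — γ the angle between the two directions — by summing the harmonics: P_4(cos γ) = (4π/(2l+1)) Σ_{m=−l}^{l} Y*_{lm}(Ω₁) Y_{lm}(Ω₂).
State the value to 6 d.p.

Summing Y*_{l m}(θ₁,φ₁)·Y_{l m}(θ₂,φ₂) over m ∈ [−4, 4]; prefactor 4π/(2·4+1) = 1.396263:
  term(m=-4) = +0.000000+0.000000i   from Y*(Ω₁)=-0.000000+0.000000i, Y(Ω₂)=+0.000334-0.001257i
  term(m=-3) = +0.000000-0.000000i   from Y*(Ω₁)=-0.000004-0.000013i, Y(Ω₂)=+0.012788+0.008520i
  term(m=-2) = -0.000098-0.000019i   from Y*(Ω₁)=+0.000651+0.000731i, Y(Ω₂)=-0.080815+0.062128i
  term(m=-1) = -0.001523+0.016124i   from Y*(Ω₁)=-0.038096-0.017100i, Y(Ω₂)=-0.124838-0.367213i
  term(m=+0) = +0.529965+0.000000i   from Y*(Ω₁)=+0.844220-0.000000i, Y(Ω₂)=+0.627757+0.000000i
  term(m=+1) = -0.001523-0.016124i   from Y*(Ω₁)=+0.038096-0.017100i, Y(Ω₂)=+0.124838-0.367213i
  term(m=+2) = -0.000098+0.000019i   from Y*(Ω₁)=+0.000651-0.000731i, Y(Ω₂)=-0.080815-0.062128i
  term(m=+3) = +0.000000+0.000000i   from Y*(Ω₁)=+0.000004-0.000013i, Y(Ω₂)=-0.012788+0.008520i
  term(m=+4) = +0.000000-0.000000i   from Y*(Ω₁)=-0.000000-0.000000i, Y(Ω₂)=+0.000334+0.001257i
Accumulated sum +0.526723-0.000000i; after 4π/(2l+1) scaling, +0.735444-0.000000i ⇒ P_4 = 0.735444

0.735444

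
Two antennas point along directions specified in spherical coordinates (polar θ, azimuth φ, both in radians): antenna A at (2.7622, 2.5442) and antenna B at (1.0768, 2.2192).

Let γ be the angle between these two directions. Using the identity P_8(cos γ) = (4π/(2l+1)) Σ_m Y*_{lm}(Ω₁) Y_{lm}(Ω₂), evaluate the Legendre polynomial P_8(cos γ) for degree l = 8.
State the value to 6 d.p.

0.119089

Expand P_8 via completeness: Σ_{m} conj(Y_{8,m}) at Ω₁ times Y_{8,m} at Ω₂ —
  [-8]  conj(Y_{8,-8})(Ω₁) = (0.000012, 0.000182) ; Y_{8,-8}(Ω₂) = (0.085092, 0.165526) ; Δ = (-0.000029, 0.000018)
  [-7]  conj(Y_{8,-7})(Ω₁) = (-0.000926, 0.001579) ; Y_{8,-7}(Ω₂) = (-0.394897, -0.069236) ; Δ = (0.000475, -0.000559)
  [-6]  conj(Y_{8,-6})(Ω₁) = (-0.010482, 0.004970) ; Y_{8,-6}(Ω₂) = (0.304678, -0.283172) ; Δ = (-0.001786, 0.004483)
  [-5]  conj(Y_{8,-5})(Ω₁) = (-0.051703, -0.008059) ; Y_{8,-5}(Ω₂) = (0.007613, 0.075550) ; Δ = (0.000215, -0.003968)
  [-4]  conj(Y_{8,-4})(Ω₁) = (-0.125303, -0.117206) ; Y_{8,-4}(Ω₂) = (0.270683, 0.165205) ; Δ = (-0.014554, -0.052426)
  [-3]  conj(Y_{8,-3})(Ω₁) = (-0.086893, -0.386069) ; Y_{8,-3}(Ω₂) = (-0.229950, 0.090359) ; Δ = (0.054866, 0.080925)
  [-2]  conj(Y_{8,-2})(Ω₁) = (0.209104, -0.529652) ; Y_{8,-2}(Ω₂) = (-0.055222, 0.196478) ; Δ = (0.092518, 0.070332)
  [-1]  conj(Y_{8,-1})(Ω₁) = (0.246847, -0.167934) ; Y_{8,-1}(Ω₂) = (-0.176615, -0.233097) ; Δ = (-0.082742, -0.027880)
  [+0]  conj(Y_{8,0})(Ω₁) = (-0.384975, -0.000000) ; Y_{8,0}(Ω₂) = (-0.164114, 0.000000) ; Δ = (0.063180, 0.000000)
  [+1]  conj(Y_{8,1})(Ω₁) = (-0.246847, -0.167934) ; Y_{8,1}(Ω₂) = (0.176615, -0.233097) ; Δ = (-0.082742, 0.027880)
  [+2]  conj(Y_{8,2})(Ω₁) = (0.209104, 0.529652) ; Y_{8,2}(Ω₂) = (-0.055222, -0.196478) ; Δ = (0.092518, -0.070332)
  [+3]  conj(Y_{8,3})(Ω₁) = (0.086893, -0.386069) ; Y_{8,3}(Ω₂) = (0.229950, 0.090359) ; Δ = (0.054866, -0.080925)
  [+4]  conj(Y_{8,4})(Ω₁) = (-0.125303, 0.117206) ; Y_{8,4}(Ω₂) = (0.270683, -0.165205) ; Δ = (-0.014554, 0.052426)
  [+5]  conj(Y_{8,5})(Ω₁) = (0.051703, -0.008059) ; Y_{8,5}(Ω₂) = (-0.007613, 0.075550) ; Δ = (0.000215, 0.003968)
  [+6]  conj(Y_{8,6})(Ω₁) = (-0.010482, -0.004970) ; Y_{8,6}(Ω₂) = (0.304678, 0.283172) ; Δ = (-0.001786, -0.004483)
  [+7]  conj(Y_{8,7})(Ω₁) = (0.000926, 0.001579) ; Y_{8,7}(Ω₂) = (0.394897, -0.069236) ; Δ = (0.000475, 0.000559)
  [+8]  conj(Y_{8,8})(Ω₁) = (0.000012, -0.000182) ; Y_{8,8}(Ω₂) = (0.085092, -0.165526) ; Δ = (-0.000029, -0.000018)
Accumulated sum (0.161105, 0.000000); after 4π/(2l+1) scaling, (0.119089, 0.000000) ⇒ P_8 = 0.119089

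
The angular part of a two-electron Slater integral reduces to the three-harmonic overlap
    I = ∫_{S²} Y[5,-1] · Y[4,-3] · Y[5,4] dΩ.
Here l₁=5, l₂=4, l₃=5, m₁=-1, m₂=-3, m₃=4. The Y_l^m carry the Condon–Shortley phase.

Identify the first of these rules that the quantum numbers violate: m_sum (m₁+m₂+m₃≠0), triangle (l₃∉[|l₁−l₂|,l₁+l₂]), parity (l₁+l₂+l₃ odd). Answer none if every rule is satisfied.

azimuthal sum: -1 − 3 + 4 = 0  ✓
1 ≤ 5 ≤ 9 (triangle on l)  ✓
L = 5 + 4 + 5 = 14 (even)  ✓

none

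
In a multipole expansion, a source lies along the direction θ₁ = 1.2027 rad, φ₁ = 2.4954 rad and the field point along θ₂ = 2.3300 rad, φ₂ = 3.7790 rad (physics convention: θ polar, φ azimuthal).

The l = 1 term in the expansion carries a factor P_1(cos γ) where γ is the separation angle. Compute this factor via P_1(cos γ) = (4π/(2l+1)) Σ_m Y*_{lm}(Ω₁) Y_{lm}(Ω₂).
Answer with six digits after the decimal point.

Summing Y*_{l m}(θ₁,φ₁)·Y_{l m}(θ₂,φ₂) over m ∈ [−1, 1]; prefactor 4π/(2·1+1) = 4.188790:
  [-1]  conj(Y_{1,-1})(Ω₁) = (-0.257359, 0.194104) ; Y_{1,-1}(Ω₂) = (-0.201405, 0.149145) ; Δ = (0.022884, -0.077477)
  [+0]  conj(Y_{1,0})(Ω₁) = (0.175819, -0.000000) ; Y_{1,0}(Ω₂) = (-0.336327, 0.000000) ; Δ = (-0.059133, 0.000000)
  [+1]  conj(Y_{1,1})(Ω₁) = (0.257359, 0.194104) ; Y_{1,1}(Ω₂) = (0.201405, 0.149145) ; Δ = (0.022884, 0.077477)
Σ over m = (-0.013365, 0.000000); ×(4π/3) → (-0.055982, 0.000000). Real part: -0.055982

-0.055982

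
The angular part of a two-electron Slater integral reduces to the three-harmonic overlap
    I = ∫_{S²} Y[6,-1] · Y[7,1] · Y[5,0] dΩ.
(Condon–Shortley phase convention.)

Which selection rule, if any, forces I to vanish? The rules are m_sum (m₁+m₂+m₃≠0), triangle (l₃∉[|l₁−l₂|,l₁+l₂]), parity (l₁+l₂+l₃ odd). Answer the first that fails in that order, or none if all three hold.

none

azimuthal sum: -1 + 1 + 0 = 0  ✓
1 ≤ 5 ≤ 13 (triangle on l)  ✓
L = 6 + 7 + 5 = 18 (even)  ✓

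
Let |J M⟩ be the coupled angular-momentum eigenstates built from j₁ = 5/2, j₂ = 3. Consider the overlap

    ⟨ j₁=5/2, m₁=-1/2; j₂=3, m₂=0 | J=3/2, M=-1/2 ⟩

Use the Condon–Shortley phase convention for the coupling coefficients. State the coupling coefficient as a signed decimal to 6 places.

√[4·4!1!2!/8! · 2!3!3!3!1!2!] = √(144/35)
  +(−1)^2/∏(2,2,1,1,0,1)! = 1/4  (running 1/4)
  +(−1)^3/∏(3,1,0,0,1,2)! = -1/12  (running 1/6)
⟨..|..⟩ = √(144/35)·(1/6) = +0.338062

+√(4/35) = +0.338062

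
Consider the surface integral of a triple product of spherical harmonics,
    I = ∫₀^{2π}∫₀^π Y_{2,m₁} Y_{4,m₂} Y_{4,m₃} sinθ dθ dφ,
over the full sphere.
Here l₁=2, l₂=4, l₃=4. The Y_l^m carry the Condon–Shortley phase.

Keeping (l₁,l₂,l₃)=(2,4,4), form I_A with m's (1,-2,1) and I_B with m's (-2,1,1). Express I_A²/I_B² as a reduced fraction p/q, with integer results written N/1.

81/200

l's match ⇒ only the (l;m) 3-j factors differ between A and B.
A: triangle coeff Δ(2,4,4) = 1/13860; Σ_t [0,1]: t=0:+1/96 t=1:−1/240 = 1/160; (3j)²=27/1540 [(2 4 4; 1 -2 1)], sign=-1
B: triangle coeff Δ(2,4,4) = 1/13860; Σ_t [2,2]: t=2:+1/144 = 1/144; (3j)²=10/231 [(2 4 4; -2 1 1)], sign=-1
I_A²/I_B² = (27/1540)/(10/231) = 81/200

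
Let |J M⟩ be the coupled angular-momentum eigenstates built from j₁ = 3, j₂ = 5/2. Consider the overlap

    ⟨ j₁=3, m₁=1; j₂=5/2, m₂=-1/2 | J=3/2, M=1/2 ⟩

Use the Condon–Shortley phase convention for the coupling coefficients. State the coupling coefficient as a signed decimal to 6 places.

−√(1/105) = -0.097590

√[4·4!2!1!/8! · 4!2!2!3!2!1!] = √(192/35)
  +(−1)^1/∏(1,3,1,1,1,0)! = -1/6  (running -1/6)
  +(−1)^2/∏(2,2,0,0,2,1)! = 1/8  (running -1/24)
⟨..|..⟩ = √(192/35)·(-1/24) = -0.097590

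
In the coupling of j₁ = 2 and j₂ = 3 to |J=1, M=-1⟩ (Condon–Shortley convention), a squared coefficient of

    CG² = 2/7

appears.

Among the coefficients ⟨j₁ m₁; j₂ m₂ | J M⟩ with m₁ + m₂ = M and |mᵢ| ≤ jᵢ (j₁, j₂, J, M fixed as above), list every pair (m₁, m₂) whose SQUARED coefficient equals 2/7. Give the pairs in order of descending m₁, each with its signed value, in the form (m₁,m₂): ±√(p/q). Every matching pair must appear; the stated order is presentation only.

Admissible pairs with m₁+m₂ = M = -1: (-2,1), (-1,0), (0,-1), (1,-2), (2,-3)
  (m₁,m₂)=(2,-3): CG² = 3/7, CG = +√(3/7)
  (m₁,m₂)=(1,-2): CG² = 2/7, CG = −√(2/7)   ← matches the target
  (m₁,m₂)=(0,-1): CG² = 6/35, CG = +√(6/35)
  (m₁,m₂)=(-1,0): CG² = 3/35, CG = −√(3/35)
  (m₁,m₂)=(-2,1): CG² = 1/35, CG = +√(1/35)
Pairs with CG² = 2/7: (1,-2): −√(2/7)

(1,-2): −√(2/7)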